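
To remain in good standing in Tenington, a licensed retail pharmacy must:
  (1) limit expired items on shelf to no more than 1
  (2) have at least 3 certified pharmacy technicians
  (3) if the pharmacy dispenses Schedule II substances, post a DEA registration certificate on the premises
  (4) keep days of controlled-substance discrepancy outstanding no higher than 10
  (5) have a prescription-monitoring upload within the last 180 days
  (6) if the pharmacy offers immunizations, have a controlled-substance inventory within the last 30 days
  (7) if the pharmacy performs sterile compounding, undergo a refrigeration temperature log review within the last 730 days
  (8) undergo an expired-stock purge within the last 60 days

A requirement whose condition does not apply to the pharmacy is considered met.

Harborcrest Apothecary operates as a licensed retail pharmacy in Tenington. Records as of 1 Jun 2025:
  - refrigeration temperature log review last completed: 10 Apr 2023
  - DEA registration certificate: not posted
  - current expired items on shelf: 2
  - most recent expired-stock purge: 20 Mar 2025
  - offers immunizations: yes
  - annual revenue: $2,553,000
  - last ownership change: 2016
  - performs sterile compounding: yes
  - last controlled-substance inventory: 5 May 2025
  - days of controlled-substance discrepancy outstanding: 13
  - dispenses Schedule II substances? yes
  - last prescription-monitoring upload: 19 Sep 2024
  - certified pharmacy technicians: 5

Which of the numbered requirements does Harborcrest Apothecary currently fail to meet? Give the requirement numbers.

1, 3, 4, 5, 7, 8

1. expired items on shelf 2 > 1 → not met
2. certified pharmacy technicians 5 ≥ 3 → met
3. condition 'dispenses Schedule II substances' holds; DEA registration certificate absent → not met
4. days of controlled-substance discrepancy outstanding 13 > 10 → not met
5. prescription-monitoring upload 255 days ago vs limit 180 → not met
6. condition 'offers immunizations' holds; controlled-substance inventory 27 days ago vs limit 30 → met
7. condition 'performs sterile compounding' holds; refrigeration temperature log review 783 days ago vs limit 730 → not met
8. expired-stock purge 73 days ago vs limit 60 → not met
Not met: 1, 3, 4, 5, 7, 8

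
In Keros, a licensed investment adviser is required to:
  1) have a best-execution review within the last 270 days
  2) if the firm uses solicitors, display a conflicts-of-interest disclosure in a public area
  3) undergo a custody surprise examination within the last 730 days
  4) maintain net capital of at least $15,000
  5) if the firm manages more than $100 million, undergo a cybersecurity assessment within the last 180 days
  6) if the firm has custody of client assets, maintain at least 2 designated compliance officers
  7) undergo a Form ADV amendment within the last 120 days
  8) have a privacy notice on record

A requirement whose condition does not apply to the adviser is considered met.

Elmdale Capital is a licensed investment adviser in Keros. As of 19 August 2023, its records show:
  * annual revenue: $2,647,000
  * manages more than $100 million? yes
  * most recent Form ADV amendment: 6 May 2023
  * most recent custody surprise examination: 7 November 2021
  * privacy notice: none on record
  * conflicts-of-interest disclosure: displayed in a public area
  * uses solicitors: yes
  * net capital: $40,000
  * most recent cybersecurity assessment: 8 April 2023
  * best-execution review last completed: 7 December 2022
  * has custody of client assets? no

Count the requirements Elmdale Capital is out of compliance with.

1

1. best-execution review 255 days ago vs limit 270 → met
2. condition 'uses solicitors' holds; conflicts-of-interest disclosure present → met
3. custody surprise examination 650 days ago vs limit 730 → met
4. net capital $40,000 ≥ $15,000 → met
5. condition 'manages more than $100 million' holds; cybersecurity assessment 133 days ago vs limit 180 → met
6. condition 'has custody of client assets' does not hold → requirement n/a → met
7. Form ADV amendment 105 days ago vs limit 120 → met
8. privacy notice absent → not met
Not met: 1 of 8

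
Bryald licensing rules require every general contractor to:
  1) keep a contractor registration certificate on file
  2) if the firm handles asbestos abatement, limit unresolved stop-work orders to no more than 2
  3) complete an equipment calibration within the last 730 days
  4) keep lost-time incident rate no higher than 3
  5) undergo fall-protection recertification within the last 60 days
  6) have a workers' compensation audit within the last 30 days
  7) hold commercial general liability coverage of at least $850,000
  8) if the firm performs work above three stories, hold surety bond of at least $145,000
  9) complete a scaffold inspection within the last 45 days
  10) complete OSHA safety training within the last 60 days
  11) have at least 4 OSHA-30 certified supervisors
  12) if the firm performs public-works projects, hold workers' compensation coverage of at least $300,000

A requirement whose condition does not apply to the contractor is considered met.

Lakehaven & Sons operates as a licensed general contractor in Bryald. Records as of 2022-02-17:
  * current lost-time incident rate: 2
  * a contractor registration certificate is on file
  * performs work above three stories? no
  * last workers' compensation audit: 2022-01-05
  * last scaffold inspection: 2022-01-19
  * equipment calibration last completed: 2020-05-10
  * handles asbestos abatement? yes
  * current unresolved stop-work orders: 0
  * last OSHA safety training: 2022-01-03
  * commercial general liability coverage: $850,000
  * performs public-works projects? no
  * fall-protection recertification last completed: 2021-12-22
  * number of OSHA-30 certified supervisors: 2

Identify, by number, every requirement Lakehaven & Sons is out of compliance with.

6, 11

1. contractor registration certificate present → met
2. condition 'handles asbestos abatement' holds; unresolved stop-work orders 0 ≤ 2 → met
3. equipment calibration 648 days ago vs limit 730 → met
4. lost-time incident rate 2 ≤ 3 → met
5. fall-protection recertification 57 days ago vs limit 60 → met
6. workers' compensation audit 43 days ago vs limit 30 → not met
7. commercial general liability coverage $850,000 ≥ $850,000 → met
8. condition 'performs work above three stories' does not hold → requirement n/a → met
9. scaffold inspection 29 days ago vs limit 45 → met
10. OSHA safety training 45 days ago vs limit 60 → met
11. OSHA-30 certified supervisors 2 < 4 → not met
12. condition 'performs public-works projects' does not hold → requirement n/a → met
Not met: 6, 11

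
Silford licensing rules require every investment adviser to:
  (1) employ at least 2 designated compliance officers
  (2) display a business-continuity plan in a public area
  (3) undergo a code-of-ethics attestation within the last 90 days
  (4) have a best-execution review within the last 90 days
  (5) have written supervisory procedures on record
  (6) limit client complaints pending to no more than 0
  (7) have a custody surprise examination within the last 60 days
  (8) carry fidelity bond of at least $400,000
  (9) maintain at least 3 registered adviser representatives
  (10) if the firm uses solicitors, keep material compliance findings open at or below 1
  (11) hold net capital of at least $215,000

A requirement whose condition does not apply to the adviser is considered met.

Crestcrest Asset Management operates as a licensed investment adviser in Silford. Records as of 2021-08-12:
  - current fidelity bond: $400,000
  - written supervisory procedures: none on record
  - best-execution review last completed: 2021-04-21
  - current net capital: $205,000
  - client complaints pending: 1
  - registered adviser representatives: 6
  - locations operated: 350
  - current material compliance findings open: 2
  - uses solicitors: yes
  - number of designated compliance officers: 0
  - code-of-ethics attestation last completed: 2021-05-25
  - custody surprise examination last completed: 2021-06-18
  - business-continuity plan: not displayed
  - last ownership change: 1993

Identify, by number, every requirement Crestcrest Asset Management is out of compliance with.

1. designated compliance officers 0 < 2 → not met
2. business-continuity plan absent → not met
3. code-of-ethics attestation 79 days ago vs limit 90 → met
4. best-execution review 113 days ago vs limit 90 → not met
5. written supervisory procedures absent → not met
6. client complaints pending 1 > 0 → not met
7. custody surprise examination 55 days ago vs limit 60 → met
8. fidelity bond $400,000 ≥ $400,000 → met
9. registered adviser representatives 6 ≥ 3 → met
10. condition 'uses solicitors' holds; material compliance findings open 2 > 1 → not met
11. net capital $205,000 < $215,000 → not met
Not met: 1, 2, 4, 5, 6, 10, 11

1, 2, 4, 5, 6, 10, 11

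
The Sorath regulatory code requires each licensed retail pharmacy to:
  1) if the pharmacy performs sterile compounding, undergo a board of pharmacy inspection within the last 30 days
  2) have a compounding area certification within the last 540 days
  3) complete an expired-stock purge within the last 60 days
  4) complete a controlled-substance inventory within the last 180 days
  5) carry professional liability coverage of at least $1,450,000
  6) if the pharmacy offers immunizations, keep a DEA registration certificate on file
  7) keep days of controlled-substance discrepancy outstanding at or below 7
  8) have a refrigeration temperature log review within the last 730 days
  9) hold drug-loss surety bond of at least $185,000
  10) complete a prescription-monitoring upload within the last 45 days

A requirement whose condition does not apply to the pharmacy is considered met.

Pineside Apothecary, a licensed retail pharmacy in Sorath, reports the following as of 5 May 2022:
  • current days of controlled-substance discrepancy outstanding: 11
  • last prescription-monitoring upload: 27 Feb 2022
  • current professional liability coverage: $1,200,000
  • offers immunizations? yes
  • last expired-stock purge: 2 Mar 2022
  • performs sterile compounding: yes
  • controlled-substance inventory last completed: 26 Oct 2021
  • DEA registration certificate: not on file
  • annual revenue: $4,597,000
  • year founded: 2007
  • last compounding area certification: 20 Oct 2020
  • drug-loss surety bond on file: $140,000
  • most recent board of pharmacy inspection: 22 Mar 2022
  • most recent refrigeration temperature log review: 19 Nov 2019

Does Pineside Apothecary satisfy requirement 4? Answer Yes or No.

4. controlled-substance inventory 191 days ago vs limit 180 → not met

No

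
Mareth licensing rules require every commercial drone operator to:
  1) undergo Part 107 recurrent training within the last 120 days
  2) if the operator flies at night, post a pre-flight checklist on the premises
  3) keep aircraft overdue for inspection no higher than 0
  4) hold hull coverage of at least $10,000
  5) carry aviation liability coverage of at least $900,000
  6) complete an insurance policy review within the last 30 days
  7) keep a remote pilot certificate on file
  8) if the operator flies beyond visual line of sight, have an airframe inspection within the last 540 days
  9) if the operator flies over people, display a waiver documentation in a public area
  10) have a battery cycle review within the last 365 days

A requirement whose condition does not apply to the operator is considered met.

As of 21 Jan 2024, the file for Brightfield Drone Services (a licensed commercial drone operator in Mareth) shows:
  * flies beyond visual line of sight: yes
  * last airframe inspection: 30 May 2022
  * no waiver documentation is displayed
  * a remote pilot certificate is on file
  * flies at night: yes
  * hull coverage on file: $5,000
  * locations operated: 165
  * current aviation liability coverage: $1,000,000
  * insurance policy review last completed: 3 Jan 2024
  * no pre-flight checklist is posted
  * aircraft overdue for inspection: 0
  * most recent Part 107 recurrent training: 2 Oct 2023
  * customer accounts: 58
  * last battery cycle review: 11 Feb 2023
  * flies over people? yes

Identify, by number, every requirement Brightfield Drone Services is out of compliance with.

2, 4, 8, 9

1. Part 107 recurrent training 111 days ago vs limit 120 → met
2. condition 'flies at night' holds; pre-flight checklist absent → not met
3. aircraft overdue for inspection 0 ≤ 0 → met
4. hull coverage $5,000 < $10,000 → not met
5. aviation liability coverage $1,000,000 ≥ $900,000 → met
6. insurance policy review 18 days ago vs limit 30 → met
7. remote pilot certificate present → met
8. condition 'flies beyond visual line of sight' holds; airframe inspection 601 days ago vs limit 540 → not met
9. condition 'flies over people' holds; waiver documentation absent → not met
10. battery cycle review 344 days ago vs limit 365 → met
Not met: 2, 4, 8, 9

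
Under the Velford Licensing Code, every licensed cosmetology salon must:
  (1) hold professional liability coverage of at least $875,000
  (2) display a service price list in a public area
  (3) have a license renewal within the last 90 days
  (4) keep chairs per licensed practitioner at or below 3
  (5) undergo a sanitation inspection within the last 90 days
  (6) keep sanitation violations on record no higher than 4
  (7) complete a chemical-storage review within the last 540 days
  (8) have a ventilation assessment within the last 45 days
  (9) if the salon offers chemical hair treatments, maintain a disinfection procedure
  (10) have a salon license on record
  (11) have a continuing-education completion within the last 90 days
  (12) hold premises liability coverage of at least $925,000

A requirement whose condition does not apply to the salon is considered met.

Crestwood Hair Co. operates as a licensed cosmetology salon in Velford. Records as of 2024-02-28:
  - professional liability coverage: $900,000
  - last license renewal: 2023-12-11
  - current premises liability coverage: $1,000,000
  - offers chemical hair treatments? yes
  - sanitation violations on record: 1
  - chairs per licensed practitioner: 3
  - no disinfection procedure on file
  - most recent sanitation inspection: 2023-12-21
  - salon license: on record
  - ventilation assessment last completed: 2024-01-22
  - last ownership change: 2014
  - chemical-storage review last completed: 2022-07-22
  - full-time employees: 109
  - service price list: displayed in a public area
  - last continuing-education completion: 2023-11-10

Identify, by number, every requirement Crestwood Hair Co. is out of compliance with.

7, 9, 11

1. professional liability coverage $900,000 ≥ $875,000 → met
2. service price list present → met
3. license renewal 79 days ago vs limit 90 → met
4. chairs per licensed practitioner 3 ≤ 3 → met
5. sanitation inspection 69 days ago vs limit 90 → met
6. sanitation violations on record 1 ≤ 4 → met
7. chemical-storage review 586 days ago vs limit 540 → not met
8. ventilation assessment 37 days ago vs limit 45 → met
9. condition 'offers chemical hair treatments' holds; disinfection procedure absent → not met
10. salon license present → met
11. continuing-education completion 110 days ago vs limit 90 → not met
12. premises liability coverage $1,000,000 ≥ $925,000 → met
Not met: 7, 9, 11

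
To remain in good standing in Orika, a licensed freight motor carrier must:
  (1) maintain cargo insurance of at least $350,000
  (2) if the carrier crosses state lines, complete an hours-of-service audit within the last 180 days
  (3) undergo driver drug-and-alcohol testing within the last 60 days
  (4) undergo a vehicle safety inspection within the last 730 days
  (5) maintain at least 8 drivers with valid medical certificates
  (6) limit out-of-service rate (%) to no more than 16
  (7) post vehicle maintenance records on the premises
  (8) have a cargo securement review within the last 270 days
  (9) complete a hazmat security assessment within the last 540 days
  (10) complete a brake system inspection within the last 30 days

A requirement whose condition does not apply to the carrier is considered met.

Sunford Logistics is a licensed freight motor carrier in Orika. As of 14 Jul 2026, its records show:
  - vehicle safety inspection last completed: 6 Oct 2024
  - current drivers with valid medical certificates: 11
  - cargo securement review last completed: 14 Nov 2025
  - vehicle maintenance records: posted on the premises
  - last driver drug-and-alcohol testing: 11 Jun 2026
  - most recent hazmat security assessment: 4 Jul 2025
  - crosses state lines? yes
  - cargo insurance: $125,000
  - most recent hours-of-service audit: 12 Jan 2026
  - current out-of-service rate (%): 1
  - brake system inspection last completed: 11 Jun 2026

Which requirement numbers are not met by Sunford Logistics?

1. cargo insurance $125,000 < $350,000 → not met
2. condition 'crosses state lines' holds; hours-of-service audit 183 days ago vs limit 180 → not met
3. driver drug-and-alcohol testing 33 days ago vs limit 60 → met
4. vehicle safety inspection 646 days ago vs limit 730 → met
5. drivers with valid medical certificates 11 ≥ 8 → met
6. out-of-service rate (%) 1 ≤ 16 → met
7. vehicle maintenance records present → met
8. cargo securement review 242 days ago vs limit 270 → met
9. hazmat security assessment 375 days ago vs limit 540 → met
10. brake system inspection 33 days ago vs limit 30 → not met
Not met: 1, 2, 10

1, 2, 10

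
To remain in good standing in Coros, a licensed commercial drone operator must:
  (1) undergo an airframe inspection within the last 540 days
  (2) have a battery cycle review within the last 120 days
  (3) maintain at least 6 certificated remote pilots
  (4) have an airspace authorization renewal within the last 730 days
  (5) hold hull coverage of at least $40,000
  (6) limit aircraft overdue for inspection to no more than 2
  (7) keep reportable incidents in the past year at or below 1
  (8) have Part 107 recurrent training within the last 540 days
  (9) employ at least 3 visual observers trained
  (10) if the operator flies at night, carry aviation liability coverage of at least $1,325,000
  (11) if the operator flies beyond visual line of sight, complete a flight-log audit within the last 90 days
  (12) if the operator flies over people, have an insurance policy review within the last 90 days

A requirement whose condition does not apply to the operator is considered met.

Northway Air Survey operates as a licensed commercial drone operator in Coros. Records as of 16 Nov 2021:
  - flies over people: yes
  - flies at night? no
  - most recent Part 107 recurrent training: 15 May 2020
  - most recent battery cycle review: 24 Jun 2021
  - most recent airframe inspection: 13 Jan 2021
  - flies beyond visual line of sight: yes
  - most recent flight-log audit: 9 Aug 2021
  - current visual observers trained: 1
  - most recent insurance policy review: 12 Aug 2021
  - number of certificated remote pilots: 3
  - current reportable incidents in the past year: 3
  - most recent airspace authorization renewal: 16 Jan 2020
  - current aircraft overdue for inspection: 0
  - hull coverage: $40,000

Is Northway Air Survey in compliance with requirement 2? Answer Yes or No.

2. battery cycle review 145 days ago vs limit 120 → not met

No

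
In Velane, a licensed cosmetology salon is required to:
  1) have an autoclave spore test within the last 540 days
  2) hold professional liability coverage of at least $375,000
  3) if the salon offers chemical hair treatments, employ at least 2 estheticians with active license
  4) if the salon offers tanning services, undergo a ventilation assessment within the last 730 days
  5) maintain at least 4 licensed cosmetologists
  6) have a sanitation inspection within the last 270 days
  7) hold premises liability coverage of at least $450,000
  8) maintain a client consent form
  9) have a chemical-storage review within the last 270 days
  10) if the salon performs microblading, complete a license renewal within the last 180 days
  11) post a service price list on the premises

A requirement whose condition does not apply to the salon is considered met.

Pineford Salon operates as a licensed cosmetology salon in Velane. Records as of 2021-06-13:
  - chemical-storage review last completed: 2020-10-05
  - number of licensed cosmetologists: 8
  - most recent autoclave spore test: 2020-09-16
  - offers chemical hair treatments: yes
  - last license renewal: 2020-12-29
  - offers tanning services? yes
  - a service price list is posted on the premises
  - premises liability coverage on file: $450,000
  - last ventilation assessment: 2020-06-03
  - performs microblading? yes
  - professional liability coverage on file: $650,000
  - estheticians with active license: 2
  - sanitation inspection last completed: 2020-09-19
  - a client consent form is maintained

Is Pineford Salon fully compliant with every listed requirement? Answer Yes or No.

1. autoclave spore test 270 days ago vs limit 540 → met
2. professional liability coverage $650,000 ≥ $375,000 → met
3. condition 'offers chemical hair treatments' holds; estheticians with active license 2 ≥ 2 → met
4. condition 'offers tanning services' holds; ventilation assessment 375 days ago vs limit 730 → met
5. licensed cosmetologists 8 ≥ 4 → met
6. sanitation inspection 267 days ago vs limit 270 → met
7. premises liability coverage $450,000 ≥ $450,000 → met
8. client consent form present → met
9. chemical-storage review 251 days ago vs limit 270 → met
10. condition 'performs microblading' holds; license renewal 166 days ago vs limit 180 → met
11. service price list present → met
All met.

Yes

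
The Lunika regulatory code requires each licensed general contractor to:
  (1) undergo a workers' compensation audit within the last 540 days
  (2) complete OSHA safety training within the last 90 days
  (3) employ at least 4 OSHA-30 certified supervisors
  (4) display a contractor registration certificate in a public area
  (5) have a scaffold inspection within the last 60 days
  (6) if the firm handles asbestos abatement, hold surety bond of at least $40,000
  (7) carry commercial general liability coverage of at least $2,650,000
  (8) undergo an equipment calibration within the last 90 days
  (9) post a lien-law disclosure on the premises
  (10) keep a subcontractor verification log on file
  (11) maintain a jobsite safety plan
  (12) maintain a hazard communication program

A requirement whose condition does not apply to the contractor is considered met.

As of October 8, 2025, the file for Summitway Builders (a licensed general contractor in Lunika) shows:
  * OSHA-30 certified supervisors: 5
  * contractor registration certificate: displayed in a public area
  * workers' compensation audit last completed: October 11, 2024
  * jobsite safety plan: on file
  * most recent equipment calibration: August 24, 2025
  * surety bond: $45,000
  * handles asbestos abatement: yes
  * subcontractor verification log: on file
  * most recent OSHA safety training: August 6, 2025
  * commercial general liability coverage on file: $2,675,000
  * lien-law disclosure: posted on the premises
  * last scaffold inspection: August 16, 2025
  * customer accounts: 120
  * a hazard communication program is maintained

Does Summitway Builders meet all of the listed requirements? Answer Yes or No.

1. workers' compensation audit 362 days ago vs limit 540 → met
2. OSHA safety training 63 days ago vs limit 90 → met
3. OSHA-30 certified supervisors 5 ≥ 4 → met
4. contractor registration certificate present → met
5. scaffold inspection 53 days ago vs limit 60 → met
6. condition 'handles asbestos abatement' holds; surety bond $45,000 ≥ $40,000 → met
7. commercial general liability coverage $2,675,000 ≥ $2,650,000 → met
8. equipment calibration 45 days ago vs limit 90 → met
9. lien-law disclosure present → met
10. subcontractor verification log present → met
11. jobsite safety plan present → met
12. hazard communication program present → met
All met.

Yes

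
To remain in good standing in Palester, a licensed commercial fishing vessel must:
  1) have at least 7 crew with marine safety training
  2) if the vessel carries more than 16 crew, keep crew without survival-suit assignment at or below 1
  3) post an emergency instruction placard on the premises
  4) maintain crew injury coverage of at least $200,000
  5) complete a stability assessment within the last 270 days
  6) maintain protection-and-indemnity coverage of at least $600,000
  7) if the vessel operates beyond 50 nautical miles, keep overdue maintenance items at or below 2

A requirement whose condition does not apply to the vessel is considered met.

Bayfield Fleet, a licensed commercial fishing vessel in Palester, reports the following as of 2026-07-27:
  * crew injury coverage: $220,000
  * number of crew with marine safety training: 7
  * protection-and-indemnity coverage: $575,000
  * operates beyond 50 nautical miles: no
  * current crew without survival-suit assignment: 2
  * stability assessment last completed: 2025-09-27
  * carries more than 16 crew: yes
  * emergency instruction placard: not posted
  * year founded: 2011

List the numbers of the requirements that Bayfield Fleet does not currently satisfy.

2, 3, 5, 6

1. crew with marine safety training 7 ≥ 7 → met
2. condition 'carries more than 16 crew' holds; crew without survival-suit assignment 2 > 1 → not met
3. emergency instruction placard absent → not met
4. crew injury coverage $220,000 ≥ $200,000 → met
5. stability assessment 303 days ago vs limit 270 → not met
6. protection-and-indemnity coverage $575,000 < $600,000 → not met
7. condition 'operates beyond 50 nautical miles' does not hold → requirement n/a → met
Not met: 2, 3, 5, 6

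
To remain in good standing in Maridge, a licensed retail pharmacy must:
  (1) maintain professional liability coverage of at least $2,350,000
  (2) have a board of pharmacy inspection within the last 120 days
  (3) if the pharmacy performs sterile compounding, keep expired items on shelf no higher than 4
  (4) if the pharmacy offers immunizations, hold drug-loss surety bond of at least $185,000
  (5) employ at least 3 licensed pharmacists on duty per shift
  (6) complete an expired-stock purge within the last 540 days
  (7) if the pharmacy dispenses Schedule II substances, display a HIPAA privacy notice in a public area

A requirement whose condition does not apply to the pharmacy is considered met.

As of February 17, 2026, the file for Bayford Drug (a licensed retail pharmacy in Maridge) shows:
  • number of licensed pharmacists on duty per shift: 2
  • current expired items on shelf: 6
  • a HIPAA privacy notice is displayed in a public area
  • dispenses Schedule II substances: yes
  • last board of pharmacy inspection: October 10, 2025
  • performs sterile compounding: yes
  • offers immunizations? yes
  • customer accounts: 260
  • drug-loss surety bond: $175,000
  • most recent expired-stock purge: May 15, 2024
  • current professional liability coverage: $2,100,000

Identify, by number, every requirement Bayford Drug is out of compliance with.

1. professional liability coverage $2,100,000 < $2,350,000 → not met
2. board of pharmacy inspection 130 days ago vs limit 120 → not met
3. condition 'performs sterile compounding' holds; expired items on shelf 6 > 4 → not met
4. condition 'offers immunizations' holds; drug-loss surety bond $175,000 < $185,000 → not met
5. licensed pharmacists on duty per shift 2 < 3 → not met
6. expired-stock purge 643 days ago vs limit 540 → not met
7. condition 'dispenses Schedule II substances' holds; HIPAA privacy notice present → met
Not met: 1, 2, 3, 4, 5, 6

1, 2, 3, 4, 5, 6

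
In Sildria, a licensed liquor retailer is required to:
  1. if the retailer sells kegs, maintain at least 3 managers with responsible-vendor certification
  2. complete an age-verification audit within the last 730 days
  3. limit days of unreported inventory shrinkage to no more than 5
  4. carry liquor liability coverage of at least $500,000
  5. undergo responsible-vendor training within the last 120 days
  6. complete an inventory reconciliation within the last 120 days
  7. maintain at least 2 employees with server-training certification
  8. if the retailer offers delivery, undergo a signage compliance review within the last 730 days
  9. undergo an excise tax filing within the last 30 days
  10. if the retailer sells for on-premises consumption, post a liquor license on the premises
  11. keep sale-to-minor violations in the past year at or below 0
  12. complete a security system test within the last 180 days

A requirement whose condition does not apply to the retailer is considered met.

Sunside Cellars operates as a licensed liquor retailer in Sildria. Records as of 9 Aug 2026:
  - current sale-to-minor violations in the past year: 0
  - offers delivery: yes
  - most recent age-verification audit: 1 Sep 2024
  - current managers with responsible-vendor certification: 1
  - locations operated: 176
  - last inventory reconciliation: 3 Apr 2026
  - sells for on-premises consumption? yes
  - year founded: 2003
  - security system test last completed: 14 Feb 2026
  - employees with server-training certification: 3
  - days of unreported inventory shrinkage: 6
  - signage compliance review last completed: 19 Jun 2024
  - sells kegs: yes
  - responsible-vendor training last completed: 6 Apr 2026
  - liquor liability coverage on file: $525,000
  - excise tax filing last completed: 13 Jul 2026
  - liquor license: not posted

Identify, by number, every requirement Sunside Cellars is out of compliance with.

1. condition 'sells kegs' holds; managers with responsible-vendor certification 1 < 3 → not met
2. age-verification audit 707 days ago vs limit 730 → met
3. days of unreported inventory shrinkage 6 > 5 → not met
4. liquor liability coverage $525,000 ≥ $500,000 → met
5. responsible-vendor training 125 days ago vs limit 120 → not met
6. inventory reconciliation 128 days ago vs limit 120 → not met
7. employees with server-training certification 3 ≥ 2 → met
8. condition 'offers delivery' holds; signage compliance review 781 days ago vs limit 730 → not met
9. excise tax filing 27 days ago vs limit 30 → met
10. condition 'sells for on-premises consumption' holds; liquor license absent → not met
11. sale-to-minor violations in the past year 0 ≤ 0 → met
12. security system test 176 days ago vs limit 180 → met
Not met: 1, 3, 5, 6, 8, 10

1, 3, 5, 6, 8, 10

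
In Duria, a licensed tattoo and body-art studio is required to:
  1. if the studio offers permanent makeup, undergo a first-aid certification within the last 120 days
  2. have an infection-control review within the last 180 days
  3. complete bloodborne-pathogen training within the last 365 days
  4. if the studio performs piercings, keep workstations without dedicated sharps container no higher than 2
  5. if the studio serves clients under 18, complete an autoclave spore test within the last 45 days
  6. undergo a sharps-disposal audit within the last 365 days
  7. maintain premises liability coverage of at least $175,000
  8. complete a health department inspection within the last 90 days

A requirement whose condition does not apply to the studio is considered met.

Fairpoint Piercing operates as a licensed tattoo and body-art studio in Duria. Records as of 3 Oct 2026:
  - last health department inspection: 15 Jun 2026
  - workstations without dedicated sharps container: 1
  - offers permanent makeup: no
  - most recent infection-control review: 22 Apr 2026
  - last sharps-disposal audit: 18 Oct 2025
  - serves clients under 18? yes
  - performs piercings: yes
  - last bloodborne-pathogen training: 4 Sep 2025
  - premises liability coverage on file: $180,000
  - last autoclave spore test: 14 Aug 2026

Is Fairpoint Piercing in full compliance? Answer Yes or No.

1. condition 'offers permanent makeup' does not hold → requirement n/a → met
2. infection-control review 164 days ago vs limit 180 → met
3. bloodborne-pathogen training 394 days ago vs limit 365 → not met
4. condition 'performs piercings' holds; workstations without dedicated sharps container 1 ≤ 2 → met
5. condition 'serves clients under 18' holds; autoclave spore test 50 days ago vs limit 45 → not met
6. sharps-disposal audit 350 days ago vs limit 365 → met
7. premises liability coverage $180,000 ≥ $175,000 → met
8. health department inspection 110 days ago vs limit 90 → not met
Not met: 3, 5, 8

No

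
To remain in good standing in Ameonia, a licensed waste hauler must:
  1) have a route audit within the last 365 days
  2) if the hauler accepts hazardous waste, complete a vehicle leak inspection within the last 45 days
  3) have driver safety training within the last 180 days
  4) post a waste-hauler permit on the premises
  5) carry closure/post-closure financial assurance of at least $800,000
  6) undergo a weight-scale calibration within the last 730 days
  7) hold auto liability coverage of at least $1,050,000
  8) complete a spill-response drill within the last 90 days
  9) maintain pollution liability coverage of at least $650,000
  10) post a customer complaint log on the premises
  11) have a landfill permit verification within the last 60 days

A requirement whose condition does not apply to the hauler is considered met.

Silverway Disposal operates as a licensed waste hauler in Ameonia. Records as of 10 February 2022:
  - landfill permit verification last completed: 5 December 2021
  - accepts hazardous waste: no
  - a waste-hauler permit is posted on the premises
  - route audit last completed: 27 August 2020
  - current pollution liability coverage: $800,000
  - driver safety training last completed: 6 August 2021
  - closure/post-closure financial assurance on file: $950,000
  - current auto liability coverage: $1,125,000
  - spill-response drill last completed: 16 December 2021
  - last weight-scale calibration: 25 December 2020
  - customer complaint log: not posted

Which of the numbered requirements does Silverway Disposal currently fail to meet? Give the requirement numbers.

1. route audit 532 days ago vs limit 365 → not met
2. condition 'accepts hazardous waste' does not hold → requirement n/a → met
3. driver safety training 188 days ago vs limit 180 → not met
4. waste-hauler permit present → met
5. closure/post-closure financial assurance $950,000 ≥ $800,000 → met
6. weight-scale calibration 412 days ago vs limit 730 → met
7. auto liability coverage $1,125,000 ≥ $1,050,000 → met
8. spill-response drill 56 days ago vs limit 90 → met
9. pollution liability coverage $800,000 ≥ $650,000 → met
10. customer complaint log absent → not met
11. landfill permit verification 67 days ago vs limit 60 → not met
Not met: 1, 3, 10, 11

1, 3, 10, 11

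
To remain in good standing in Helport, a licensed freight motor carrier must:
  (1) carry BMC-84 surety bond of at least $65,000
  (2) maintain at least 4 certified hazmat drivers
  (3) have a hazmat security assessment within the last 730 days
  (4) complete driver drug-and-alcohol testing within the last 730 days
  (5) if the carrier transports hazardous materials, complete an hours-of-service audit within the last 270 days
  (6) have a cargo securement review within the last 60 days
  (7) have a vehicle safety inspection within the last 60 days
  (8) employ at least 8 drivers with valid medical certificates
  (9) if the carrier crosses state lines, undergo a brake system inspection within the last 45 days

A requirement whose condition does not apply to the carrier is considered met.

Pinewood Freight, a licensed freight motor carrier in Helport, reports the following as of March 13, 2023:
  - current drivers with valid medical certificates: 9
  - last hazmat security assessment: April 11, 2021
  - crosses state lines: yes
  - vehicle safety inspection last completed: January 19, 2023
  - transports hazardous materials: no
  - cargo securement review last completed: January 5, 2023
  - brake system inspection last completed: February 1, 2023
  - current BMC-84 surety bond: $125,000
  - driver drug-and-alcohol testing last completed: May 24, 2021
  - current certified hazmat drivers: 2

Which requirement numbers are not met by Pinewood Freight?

2, 6

1. BMC-84 surety bond $125,000 ≥ $65,000 → met
2. certified hazmat drivers 2 < 4 → not met
3. hazmat security assessment 701 days ago vs limit 730 → met
4. driver drug-and-alcohol testing 658 days ago vs limit 730 → met
5. condition 'transports hazardous materials' does not hold → requirement n/a → met
6. cargo securement review 67 days ago vs limit 60 → not met
7. vehicle safety inspection 53 days ago vs limit 60 → met
8. drivers with valid medical certificates 9 ≥ 8 → met
9. condition 'crosses state lines' holds; brake system inspection 40 days ago vs limit 45 → met
Not met: 2, 6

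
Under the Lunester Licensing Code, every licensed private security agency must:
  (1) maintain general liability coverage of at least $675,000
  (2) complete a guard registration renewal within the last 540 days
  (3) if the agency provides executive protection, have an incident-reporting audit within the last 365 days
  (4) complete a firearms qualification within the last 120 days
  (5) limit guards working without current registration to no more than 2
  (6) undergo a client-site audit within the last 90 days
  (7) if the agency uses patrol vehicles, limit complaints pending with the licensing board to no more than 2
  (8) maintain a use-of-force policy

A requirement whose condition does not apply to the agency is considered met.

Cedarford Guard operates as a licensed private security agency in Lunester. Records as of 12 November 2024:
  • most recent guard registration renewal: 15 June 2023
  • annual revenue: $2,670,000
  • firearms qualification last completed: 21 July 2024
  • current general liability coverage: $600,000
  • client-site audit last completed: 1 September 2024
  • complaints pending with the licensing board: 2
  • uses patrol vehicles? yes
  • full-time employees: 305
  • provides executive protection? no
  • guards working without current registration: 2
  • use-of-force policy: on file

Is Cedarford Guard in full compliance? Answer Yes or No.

1. general liability coverage $600,000 < $675,000 → not met
2. guard registration renewal 516 days ago vs limit 540 → met
3. condition 'provides executive protection' does not hold → requirement n/a → met
4. firearms qualification 114 days ago vs limit 120 → met
5. guards working without current registration 2 ≤ 2 → met
6. client-site audit 72 days ago vs limit 90 → met
7. condition 'uses patrol vehicles' holds; complaints pending with the licensing board 2 ≤ 2 → met
8. use-of-force policy present → met
Not met: 1

No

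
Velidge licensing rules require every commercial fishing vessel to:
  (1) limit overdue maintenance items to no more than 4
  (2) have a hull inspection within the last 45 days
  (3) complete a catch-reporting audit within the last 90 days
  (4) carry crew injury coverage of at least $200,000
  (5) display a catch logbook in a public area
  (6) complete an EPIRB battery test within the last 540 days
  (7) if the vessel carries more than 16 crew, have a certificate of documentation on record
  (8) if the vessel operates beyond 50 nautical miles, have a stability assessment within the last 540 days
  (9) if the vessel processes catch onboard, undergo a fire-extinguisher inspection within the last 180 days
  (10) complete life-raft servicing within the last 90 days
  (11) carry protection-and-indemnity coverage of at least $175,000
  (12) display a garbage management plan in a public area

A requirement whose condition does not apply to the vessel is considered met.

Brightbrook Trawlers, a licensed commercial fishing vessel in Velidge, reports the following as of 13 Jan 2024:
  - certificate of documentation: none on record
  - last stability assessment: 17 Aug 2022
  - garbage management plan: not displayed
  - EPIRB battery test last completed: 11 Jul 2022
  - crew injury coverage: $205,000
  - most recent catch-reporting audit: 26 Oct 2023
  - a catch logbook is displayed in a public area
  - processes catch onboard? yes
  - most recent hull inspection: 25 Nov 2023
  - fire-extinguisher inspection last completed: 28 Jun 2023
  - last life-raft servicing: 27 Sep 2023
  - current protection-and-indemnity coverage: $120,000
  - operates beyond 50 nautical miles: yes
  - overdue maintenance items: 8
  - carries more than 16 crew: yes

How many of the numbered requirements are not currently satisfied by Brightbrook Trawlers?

8

1. overdue maintenance items 8 > 4 → not met
2. hull inspection 49 days ago vs limit 45 → not met
3. catch-reporting audit 79 days ago vs limit 90 → met
4. crew injury coverage $205,000 ≥ $200,000 → met
5. catch logbook present → met
6. EPIRB battery test 551 days ago vs limit 540 → not met
7. condition 'carries more than 16 crew' holds; certificate of documentation absent → not met
8. condition 'operates beyond 50 nautical miles' holds; stability assessment 514 days ago vs limit 540 → met
9. condition 'processes catch onboard' holds; fire-extinguisher inspection 199 days ago vs limit 180 → not met
10. life-raft servicing 108 days ago vs limit 90 → not met
11. protection-and-indemnity coverage $120,000 < $175,000 → not met
12. garbage management plan absent → not met
Not met: 8 of 12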